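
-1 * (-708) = 708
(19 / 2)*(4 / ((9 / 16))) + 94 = 1454 / 9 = 161.56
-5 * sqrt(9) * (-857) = 12855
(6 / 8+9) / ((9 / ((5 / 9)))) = 65 / 108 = 0.60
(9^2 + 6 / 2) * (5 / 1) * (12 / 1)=5040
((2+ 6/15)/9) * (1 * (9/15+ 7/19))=368/1425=0.26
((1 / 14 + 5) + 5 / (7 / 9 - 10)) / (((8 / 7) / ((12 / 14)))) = 15789 / 4648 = 3.40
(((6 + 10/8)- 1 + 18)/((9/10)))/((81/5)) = 2425/1458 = 1.66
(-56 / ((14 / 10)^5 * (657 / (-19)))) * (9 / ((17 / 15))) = 7125000 / 2979641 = 2.39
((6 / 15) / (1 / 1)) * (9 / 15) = 0.24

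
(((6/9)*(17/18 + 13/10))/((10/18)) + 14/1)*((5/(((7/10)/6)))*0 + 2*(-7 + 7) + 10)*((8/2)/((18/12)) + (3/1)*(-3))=-47576/45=-1057.24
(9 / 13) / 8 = 0.09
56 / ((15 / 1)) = 56 / 15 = 3.73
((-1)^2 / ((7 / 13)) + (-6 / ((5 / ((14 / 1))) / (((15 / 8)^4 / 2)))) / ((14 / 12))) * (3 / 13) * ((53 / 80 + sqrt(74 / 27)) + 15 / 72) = -624563 * sqrt(222) / 279552 - 130533667 / 7454720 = -50.80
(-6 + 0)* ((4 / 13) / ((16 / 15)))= -45 / 26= -1.73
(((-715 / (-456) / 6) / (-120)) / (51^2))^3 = -2924207 / 4981992402057381380358144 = -0.00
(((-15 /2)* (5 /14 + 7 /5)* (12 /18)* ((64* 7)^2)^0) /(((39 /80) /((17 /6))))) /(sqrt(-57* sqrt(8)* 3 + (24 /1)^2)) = -6970* sqrt(2) /(819* sqrt(32-19* sqrt(2))) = -5.31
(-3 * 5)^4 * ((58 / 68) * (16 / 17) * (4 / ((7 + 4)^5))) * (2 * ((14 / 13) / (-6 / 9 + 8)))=1973160000 / 6655754677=0.30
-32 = -32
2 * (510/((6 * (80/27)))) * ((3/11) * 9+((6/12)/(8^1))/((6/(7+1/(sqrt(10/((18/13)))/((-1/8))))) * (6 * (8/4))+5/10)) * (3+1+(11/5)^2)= 2083195210552443/1669397857600 -5477706 * sqrt(65)/2371303775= 1247.85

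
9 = 9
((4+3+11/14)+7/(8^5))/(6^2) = 0.22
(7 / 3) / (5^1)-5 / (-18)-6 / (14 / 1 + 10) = 89 / 180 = 0.49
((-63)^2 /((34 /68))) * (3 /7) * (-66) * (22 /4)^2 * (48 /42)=-7762392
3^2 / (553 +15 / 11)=99 / 6098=0.02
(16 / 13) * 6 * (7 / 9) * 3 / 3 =224 / 39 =5.74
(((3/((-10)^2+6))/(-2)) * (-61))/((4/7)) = 1281/848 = 1.51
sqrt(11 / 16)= sqrt(11) / 4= 0.83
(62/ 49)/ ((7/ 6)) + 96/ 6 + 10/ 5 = 6546/ 343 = 19.08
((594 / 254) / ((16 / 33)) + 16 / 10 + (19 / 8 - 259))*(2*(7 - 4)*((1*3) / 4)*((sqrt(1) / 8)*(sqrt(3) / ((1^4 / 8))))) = -22878441*sqrt(3) / 20320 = -1950.13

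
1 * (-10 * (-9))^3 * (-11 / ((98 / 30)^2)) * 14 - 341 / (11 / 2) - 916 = -3608885454 / 343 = -10521531.94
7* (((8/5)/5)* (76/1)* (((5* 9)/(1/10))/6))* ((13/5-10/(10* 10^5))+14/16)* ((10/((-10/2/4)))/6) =-184869468/3125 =-59158.23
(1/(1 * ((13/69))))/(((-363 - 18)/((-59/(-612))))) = -1357/1010412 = -0.00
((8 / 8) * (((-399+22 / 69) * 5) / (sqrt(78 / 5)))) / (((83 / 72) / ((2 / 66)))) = -550180 * sqrt(390) / 818961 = -13.27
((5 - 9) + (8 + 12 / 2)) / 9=10 / 9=1.11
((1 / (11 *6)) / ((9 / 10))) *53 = 0.89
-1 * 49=-49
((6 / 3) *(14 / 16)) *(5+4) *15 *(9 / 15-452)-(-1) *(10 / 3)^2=-3838757 / 36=-106632.14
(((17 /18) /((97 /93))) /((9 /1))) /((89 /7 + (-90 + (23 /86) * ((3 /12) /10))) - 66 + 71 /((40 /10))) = -6345080 /7916553441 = -0.00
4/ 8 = 1/ 2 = 0.50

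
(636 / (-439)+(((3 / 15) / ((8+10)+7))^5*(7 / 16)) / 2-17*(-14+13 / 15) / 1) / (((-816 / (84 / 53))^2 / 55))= 153769857226567469041 / 3341068490625000000000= 0.05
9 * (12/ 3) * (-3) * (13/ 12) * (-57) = 6669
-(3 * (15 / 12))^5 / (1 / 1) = -759375 / 1024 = -741.58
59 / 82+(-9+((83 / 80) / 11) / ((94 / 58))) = -13943033 / 1695760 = -8.22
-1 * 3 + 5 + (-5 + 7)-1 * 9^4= -6557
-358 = -358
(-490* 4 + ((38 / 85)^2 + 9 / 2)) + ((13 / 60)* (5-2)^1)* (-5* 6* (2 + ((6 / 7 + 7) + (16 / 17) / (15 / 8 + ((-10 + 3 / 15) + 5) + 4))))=-4707381306 / 2174725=-2164.59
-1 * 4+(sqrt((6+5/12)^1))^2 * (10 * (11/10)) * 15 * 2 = 4227/2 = 2113.50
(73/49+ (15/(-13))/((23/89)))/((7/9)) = -392292/102557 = -3.83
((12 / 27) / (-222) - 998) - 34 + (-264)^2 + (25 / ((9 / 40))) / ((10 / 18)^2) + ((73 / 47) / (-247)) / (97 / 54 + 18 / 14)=932580483971984 / 13510960515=69024.00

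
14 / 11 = 1.27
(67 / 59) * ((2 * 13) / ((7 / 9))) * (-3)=-47034 / 413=-113.88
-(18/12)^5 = -243/32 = -7.59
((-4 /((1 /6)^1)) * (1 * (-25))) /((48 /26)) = 325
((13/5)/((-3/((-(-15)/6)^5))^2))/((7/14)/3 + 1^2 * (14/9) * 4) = 5078125/11776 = 431.23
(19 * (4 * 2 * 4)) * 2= 1216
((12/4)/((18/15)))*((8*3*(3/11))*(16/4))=720/11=65.45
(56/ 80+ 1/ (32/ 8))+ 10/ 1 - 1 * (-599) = 12199/ 20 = 609.95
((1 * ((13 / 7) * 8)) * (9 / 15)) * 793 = 247416 / 35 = 7069.03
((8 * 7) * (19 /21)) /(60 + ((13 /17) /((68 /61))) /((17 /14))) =1493552 /1785333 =0.84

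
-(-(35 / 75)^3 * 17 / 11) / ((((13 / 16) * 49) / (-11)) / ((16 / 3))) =-30464 / 131625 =-0.23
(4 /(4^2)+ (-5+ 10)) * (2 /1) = 21 /2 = 10.50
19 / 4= 4.75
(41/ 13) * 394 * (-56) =-904624/ 13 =-69586.46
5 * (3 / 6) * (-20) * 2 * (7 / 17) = -700 / 17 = -41.18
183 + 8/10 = 919/5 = 183.80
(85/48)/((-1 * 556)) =-85/26688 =-0.00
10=10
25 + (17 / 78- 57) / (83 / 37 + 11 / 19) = 755213 / 154752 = 4.88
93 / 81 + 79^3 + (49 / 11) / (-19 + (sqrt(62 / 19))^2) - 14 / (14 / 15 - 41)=26313853551169 / 53370603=493040.21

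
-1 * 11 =-11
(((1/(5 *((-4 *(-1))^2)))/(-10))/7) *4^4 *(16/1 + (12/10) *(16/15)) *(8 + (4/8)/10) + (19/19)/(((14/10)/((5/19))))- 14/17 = -49421217/7065625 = -6.99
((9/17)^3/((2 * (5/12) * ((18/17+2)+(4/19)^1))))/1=13851/254320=0.05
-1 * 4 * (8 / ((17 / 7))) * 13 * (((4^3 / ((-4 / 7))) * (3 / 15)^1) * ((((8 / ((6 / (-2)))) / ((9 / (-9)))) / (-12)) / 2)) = -326144 / 765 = -426.33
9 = 9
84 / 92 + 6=159 / 23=6.91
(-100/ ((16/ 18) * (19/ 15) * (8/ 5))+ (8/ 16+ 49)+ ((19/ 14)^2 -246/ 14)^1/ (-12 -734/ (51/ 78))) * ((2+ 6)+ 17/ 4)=-430684097/ 5863552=-73.45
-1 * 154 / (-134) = 77 / 67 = 1.15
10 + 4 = 14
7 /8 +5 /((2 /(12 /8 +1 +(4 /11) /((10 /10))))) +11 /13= 10159 /1144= 8.88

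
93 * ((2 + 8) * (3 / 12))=465 / 2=232.50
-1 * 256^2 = -65536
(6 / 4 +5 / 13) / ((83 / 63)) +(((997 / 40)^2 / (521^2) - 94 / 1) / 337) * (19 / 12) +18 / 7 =15743091063658121 / 4421858145286400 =3.56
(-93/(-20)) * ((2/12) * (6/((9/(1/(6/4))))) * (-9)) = -31/10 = -3.10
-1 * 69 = -69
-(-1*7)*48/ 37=336/ 37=9.08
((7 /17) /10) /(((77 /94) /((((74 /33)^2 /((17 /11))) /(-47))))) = -5476 /1573605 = -0.00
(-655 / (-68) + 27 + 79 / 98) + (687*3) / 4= 920779 / 1666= 552.69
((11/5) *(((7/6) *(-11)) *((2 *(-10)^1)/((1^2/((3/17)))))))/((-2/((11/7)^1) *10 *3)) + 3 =199/510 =0.39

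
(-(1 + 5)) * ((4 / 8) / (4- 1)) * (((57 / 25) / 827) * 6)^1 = -342 / 20675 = -0.02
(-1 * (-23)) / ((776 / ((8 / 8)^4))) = 23 / 776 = 0.03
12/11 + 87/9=355/33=10.76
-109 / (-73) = 109 / 73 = 1.49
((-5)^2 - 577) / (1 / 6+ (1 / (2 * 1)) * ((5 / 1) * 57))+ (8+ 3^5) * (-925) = -24843139 / 107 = -232178.87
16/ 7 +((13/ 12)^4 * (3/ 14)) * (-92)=-601607/ 24192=-24.87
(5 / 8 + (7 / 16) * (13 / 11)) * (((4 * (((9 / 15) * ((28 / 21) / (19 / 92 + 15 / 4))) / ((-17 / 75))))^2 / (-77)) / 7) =-382784400 / 14189336161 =-0.03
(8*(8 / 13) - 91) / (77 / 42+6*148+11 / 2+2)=-3357 / 34996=-0.10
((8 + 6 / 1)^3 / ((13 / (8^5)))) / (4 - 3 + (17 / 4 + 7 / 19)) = 976224256 / 793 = 1231052.03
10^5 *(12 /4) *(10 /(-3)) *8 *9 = -72000000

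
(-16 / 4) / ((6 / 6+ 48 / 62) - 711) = 62 / 10993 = 0.01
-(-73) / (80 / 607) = 44311 / 80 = 553.89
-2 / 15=-0.13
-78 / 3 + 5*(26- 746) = -3626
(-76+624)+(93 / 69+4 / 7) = 88537 / 161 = 549.92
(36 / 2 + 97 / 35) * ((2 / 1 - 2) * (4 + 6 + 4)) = 0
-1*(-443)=443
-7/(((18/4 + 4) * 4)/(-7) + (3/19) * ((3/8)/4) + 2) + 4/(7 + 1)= 71681/24194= 2.96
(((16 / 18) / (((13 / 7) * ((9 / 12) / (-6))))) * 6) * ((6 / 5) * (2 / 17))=-3584 / 1105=-3.24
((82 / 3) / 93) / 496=41 / 69192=0.00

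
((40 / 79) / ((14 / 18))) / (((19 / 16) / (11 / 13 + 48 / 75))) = 79488 / 97565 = 0.81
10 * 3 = 30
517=517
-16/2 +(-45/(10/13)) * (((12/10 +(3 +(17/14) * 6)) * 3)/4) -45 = -77971/140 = -556.94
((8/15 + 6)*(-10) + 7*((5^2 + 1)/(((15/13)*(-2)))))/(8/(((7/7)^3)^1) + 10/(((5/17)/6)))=-721/1060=-0.68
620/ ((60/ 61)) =1891/ 3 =630.33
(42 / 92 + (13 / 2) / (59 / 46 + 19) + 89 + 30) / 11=5140589 / 472098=10.89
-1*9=-9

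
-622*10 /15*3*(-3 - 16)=23636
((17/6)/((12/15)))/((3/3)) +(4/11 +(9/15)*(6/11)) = 5587/1320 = 4.23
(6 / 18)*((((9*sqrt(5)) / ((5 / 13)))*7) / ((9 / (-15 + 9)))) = -182*sqrt(5) / 5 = -81.39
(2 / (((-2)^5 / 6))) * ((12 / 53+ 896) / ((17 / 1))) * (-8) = 142500 / 901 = 158.16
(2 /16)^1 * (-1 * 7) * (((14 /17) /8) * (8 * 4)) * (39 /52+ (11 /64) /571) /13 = -1343531 /8076224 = -0.17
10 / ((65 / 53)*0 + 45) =2 / 9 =0.22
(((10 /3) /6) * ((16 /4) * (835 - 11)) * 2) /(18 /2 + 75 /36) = 330.43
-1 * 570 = -570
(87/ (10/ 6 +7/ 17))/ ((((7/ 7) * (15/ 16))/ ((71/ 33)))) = 280024/ 2915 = 96.06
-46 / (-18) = 23 / 9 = 2.56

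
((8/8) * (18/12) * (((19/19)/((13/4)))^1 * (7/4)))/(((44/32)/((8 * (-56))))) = -37632/143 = -263.16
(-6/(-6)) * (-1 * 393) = -393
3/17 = 0.18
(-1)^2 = 1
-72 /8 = -9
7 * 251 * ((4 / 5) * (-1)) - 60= -7328 / 5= -1465.60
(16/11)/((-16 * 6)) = -1/66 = -0.02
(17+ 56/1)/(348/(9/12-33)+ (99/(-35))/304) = -33398960/4941217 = -6.76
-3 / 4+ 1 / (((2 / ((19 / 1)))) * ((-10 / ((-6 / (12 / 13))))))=5.42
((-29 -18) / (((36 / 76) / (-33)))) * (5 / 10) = 1637.17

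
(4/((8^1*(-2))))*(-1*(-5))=-5/4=-1.25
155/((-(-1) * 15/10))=310/3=103.33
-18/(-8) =9/4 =2.25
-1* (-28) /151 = 28 /151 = 0.19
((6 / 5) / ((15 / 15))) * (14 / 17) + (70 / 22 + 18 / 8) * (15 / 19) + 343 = 24748529 / 71060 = 348.28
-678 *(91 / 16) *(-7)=215943 / 8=26992.88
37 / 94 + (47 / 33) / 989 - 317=-971305339 / 3067878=-316.60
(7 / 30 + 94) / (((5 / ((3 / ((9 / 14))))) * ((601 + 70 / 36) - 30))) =39578 / 257825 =0.15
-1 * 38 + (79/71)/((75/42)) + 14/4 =-120263/3550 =-33.88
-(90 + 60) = -150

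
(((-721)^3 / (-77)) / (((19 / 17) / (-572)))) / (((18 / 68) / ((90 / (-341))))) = 16093071328880 / 6479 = 2483881976.98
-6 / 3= -2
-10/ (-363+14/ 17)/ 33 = 170/ 203181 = 0.00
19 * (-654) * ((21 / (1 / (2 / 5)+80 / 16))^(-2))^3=-97078125 / 3764768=-25.79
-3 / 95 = -0.03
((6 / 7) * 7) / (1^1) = 6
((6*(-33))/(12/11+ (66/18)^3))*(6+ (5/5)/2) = -382239/14965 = -25.54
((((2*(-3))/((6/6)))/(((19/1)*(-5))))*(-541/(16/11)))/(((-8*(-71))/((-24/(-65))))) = -53559/3507400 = -0.02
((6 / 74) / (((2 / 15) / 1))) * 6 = 135 / 37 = 3.65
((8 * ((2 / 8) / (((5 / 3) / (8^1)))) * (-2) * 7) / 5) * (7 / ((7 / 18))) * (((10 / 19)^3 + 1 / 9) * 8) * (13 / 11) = -1175.21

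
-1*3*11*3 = -99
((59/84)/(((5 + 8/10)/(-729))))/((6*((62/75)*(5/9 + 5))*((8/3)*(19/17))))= -32903415/30609152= -1.07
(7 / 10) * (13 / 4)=91 / 40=2.28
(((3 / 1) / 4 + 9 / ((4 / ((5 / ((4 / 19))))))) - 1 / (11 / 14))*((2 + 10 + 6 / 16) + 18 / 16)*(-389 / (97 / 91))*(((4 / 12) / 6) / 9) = -329670887 / 204864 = -1609.22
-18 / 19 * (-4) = 72 / 19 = 3.79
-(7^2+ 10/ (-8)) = -191/ 4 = -47.75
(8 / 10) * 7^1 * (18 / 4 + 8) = 70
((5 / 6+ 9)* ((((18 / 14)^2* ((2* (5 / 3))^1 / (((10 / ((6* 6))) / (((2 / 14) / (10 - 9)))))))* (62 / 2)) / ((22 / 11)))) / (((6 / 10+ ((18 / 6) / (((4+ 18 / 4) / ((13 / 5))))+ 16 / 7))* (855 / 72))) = 649944 / 67963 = 9.56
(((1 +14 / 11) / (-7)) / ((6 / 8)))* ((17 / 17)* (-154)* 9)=600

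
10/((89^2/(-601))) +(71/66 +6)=3302447/522786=6.32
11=11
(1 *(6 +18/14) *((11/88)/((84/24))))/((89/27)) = 1377/17444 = 0.08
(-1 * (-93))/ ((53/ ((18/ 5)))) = 1674/ 265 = 6.32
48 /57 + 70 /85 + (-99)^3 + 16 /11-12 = -3447503897 /3553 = -970307.88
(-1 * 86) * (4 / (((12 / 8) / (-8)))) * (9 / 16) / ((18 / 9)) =516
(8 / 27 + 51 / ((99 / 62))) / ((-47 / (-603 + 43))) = 5361440 / 13959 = 384.08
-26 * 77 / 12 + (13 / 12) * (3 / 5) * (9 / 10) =-99749 / 600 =-166.25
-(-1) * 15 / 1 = 15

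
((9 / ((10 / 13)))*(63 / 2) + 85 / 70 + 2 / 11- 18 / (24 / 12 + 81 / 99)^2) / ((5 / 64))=8706302672 / 1849925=4706.30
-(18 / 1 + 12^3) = -1746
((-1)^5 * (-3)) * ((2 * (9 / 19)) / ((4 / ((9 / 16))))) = 243 / 608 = 0.40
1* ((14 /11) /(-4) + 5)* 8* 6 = 2472 /11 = 224.73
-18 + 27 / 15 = -81 / 5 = -16.20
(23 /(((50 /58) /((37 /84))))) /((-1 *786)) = -24679 /1650600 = -0.01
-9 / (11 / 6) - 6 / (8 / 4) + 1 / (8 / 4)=-163 / 22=-7.41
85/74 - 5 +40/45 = -1973/666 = -2.96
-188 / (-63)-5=-127 / 63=-2.02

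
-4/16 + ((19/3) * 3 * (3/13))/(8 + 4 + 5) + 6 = 5311/884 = 6.01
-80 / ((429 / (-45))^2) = -18000 / 20449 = -0.88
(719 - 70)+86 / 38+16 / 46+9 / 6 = 570819 / 874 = 653.11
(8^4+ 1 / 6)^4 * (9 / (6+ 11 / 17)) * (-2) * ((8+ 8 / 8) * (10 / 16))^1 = -31012330500855398485 / 7232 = -4288209416600580.54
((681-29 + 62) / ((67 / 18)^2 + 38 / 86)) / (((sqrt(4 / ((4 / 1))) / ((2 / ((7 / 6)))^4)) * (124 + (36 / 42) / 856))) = 12611954368512 / 3625896060269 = 3.48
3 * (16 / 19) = 48 / 19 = 2.53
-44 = -44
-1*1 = -1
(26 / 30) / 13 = 1 / 15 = 0.07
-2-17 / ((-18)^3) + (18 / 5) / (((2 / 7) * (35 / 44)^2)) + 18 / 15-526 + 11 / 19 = -49089813383 / 96957000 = -506.30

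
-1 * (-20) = 20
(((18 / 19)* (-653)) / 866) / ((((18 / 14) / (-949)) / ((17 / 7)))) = 10534849 / 8227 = 1280.52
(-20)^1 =-20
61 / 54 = 1.13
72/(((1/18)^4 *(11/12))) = 90699264/11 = 8245387.64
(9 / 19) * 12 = 108 / 19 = 5.68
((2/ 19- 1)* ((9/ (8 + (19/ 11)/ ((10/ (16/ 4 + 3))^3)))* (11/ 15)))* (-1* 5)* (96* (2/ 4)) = 296208000/ 1795823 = 164.94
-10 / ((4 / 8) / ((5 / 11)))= -100 / 11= -9.09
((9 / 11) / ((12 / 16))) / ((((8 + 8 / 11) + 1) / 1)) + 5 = 547 / 107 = 5.11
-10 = -10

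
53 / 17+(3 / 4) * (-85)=-4123 / 68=-60.63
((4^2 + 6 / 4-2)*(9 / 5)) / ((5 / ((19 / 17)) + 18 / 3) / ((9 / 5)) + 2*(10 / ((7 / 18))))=333963 / 685250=0.49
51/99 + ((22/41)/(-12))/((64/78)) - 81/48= -106235/86592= -1.23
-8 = -8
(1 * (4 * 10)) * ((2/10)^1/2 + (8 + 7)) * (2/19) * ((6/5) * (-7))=-50736/95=-534.06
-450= -450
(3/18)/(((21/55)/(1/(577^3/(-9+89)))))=2200/12102302079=0.00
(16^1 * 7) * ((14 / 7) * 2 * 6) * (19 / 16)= 3192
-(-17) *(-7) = -119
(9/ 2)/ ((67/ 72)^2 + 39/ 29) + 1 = 1008869/ 332357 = 3.04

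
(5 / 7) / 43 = 5 / 301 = 0.02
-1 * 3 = -3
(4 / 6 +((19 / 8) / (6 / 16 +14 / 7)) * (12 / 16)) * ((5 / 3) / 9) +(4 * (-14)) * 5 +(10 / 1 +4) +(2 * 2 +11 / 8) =-168715 / 648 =-260.36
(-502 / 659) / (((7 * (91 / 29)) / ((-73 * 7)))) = 1062734 / 59969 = 17.72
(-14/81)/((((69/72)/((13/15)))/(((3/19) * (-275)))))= 80080/11799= 6.79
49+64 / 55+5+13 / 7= 21953 / 385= 57.02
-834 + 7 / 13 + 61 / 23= -248412 / 299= -830.81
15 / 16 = 0.94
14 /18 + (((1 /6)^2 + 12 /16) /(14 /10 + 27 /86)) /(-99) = 507731 /656667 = 0.77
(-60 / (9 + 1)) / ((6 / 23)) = -23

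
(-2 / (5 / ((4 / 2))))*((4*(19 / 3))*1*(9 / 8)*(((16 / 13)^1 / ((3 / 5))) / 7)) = -608 / 91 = -6.68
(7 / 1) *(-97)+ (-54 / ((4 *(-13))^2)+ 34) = -872067 / 1352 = -645.02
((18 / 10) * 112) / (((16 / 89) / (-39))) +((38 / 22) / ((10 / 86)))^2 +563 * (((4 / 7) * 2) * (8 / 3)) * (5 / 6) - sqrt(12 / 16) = -8020177588 / 190575 - sqrt(3) / 2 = -42084.97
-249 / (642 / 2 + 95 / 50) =-2490 / 3229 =-0.77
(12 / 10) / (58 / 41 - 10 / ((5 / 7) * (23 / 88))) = -2829 / 122945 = -0.02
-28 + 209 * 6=1226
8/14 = 4/7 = 0.57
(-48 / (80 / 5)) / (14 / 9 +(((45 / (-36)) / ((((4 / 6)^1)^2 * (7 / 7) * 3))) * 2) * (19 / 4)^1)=0.41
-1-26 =-27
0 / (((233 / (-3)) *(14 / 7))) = 0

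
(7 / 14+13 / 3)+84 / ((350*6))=731 / 150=4.87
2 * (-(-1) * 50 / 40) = 5 / 2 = 2.50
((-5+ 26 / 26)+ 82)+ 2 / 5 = 392 / 5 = 78.40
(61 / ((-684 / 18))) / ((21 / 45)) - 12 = -4107 / 266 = -15.44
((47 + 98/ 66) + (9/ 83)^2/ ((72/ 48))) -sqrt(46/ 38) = 11024182/ 227337 -sqrt(437)/ 19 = 47.39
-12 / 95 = -0.13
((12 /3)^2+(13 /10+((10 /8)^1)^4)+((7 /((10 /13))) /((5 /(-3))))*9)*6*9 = -5080077 /3200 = -1587.52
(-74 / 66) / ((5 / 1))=-37 / 165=-0.22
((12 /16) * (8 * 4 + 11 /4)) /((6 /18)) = 1251 /16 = 78.19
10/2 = 5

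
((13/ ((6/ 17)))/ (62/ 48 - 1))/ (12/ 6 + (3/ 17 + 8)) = 15028/ 1211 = 12.41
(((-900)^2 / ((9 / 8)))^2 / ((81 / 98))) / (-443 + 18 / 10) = -1568000000000 / 1103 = -1421577515.87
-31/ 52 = -0.60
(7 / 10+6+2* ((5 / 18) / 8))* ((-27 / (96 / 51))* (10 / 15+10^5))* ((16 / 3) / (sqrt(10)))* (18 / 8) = -18643174287* sqrt(10) / 1600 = -36846808.48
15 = 15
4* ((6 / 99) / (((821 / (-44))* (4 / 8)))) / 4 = -16 / 2463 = -0.01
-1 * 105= -105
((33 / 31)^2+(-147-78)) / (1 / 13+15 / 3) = -466128 / 10571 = -44.09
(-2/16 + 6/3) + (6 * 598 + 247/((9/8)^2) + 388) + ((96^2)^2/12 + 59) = 7082120.04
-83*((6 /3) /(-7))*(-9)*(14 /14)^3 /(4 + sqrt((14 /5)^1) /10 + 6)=-415000 /19439 + 830*sqrt(70) /19439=-20.99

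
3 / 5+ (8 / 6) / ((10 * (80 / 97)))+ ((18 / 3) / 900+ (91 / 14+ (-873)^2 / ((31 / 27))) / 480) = 68630391 / 49600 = 1383.68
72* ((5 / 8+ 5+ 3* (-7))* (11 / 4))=-12177 / 4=-3044.25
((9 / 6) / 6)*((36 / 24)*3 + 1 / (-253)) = 2275 / 2024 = 1.12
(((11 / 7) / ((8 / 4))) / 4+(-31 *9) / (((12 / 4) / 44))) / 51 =-229141 / 2856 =-80.23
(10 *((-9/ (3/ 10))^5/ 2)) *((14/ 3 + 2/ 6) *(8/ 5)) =-972000000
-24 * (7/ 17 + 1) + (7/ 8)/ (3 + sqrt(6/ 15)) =-196359/ 5848 - 7 * sqrt(10)/ 344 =-33.64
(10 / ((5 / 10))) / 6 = 10 / 3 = 3.33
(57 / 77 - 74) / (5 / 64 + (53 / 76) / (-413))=-404707904 / 422257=-958.44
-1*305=-305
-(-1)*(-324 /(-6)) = 54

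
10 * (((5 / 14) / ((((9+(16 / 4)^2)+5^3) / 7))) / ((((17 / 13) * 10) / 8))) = 26 / 255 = 0.10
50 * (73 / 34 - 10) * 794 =-5299950 / 17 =-311761.76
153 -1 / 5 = 764 / 5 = 152.80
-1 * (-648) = 648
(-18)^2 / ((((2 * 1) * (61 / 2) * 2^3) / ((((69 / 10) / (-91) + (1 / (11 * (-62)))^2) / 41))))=-1299752163 / 1058580362840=-0.00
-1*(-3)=3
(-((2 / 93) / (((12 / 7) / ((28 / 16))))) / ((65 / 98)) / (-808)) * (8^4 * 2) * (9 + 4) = 614656 / 140895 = 4.36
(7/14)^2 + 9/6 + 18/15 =59/20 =2.95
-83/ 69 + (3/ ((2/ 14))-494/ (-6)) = 2349/ 23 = 102.13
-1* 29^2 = -841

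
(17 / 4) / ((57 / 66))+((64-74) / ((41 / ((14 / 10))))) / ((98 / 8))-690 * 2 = -14996915 / 10906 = -1375.11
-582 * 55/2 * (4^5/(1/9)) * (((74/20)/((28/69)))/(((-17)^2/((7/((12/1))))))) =-784526688/289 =-2714625.22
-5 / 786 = -0.01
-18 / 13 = -1.38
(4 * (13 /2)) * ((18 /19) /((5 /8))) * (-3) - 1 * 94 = -20162 /95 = -212.23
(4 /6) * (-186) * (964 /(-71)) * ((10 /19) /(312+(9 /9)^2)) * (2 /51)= 2390720 /21534087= 0.11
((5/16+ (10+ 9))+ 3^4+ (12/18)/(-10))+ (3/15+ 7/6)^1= 8129/80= 101.61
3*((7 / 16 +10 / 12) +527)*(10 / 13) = 126785 / 104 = 1219.09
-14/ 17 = -0.82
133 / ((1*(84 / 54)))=171 / 2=85.50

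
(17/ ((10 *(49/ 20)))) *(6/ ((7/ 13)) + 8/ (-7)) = 340/ 49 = 6.94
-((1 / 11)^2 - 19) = 2298 / 121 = 18.99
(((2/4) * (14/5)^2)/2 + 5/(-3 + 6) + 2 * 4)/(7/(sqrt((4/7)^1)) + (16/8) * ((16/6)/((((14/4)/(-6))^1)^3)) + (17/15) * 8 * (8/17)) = -139125102592/225060171005 -4308776976 * sqrt(7)/45012034201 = -0.87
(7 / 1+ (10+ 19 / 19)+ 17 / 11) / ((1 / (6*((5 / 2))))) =3225 / 11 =293.18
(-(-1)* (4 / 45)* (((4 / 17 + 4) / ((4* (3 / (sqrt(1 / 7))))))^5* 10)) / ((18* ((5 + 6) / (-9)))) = -3456* sqrt(7) / 5357120461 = -0.00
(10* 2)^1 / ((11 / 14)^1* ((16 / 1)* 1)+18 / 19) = 1330 / 899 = 1.48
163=163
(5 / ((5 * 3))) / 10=1 / 30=0.03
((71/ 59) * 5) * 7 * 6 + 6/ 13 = 194184/ 767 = 253.17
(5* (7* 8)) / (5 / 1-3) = 140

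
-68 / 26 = -34 / 13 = -2.62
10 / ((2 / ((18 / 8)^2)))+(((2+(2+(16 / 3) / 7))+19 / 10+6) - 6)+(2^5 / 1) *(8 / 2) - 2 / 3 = 267637 / 1680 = 159.31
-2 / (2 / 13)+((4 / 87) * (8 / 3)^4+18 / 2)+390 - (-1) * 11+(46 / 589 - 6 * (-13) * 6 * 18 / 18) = 3600315133 / 4150683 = 867.40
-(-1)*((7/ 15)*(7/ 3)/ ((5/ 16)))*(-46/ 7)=-5152/ 225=-22.90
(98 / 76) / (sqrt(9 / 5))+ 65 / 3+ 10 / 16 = 49 * sqrt(5) / 114+ 535 / 24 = 23.25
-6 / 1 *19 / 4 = -57 / 2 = -28.50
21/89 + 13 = 1178/89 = 13.24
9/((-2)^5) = -9/32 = -0.28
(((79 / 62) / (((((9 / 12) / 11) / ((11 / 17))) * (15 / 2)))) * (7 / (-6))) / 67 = -133826 / 4766715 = -0.03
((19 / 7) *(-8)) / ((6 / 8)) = -608 / 21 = -28.95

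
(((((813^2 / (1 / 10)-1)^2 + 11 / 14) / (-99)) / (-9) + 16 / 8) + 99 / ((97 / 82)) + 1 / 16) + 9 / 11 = 474626309821901429 / 9679824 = 49032535077.28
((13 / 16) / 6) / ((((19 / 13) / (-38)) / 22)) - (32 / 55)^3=-310077557 / 3993000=-77.66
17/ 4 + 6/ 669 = 3799/ 892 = 4.26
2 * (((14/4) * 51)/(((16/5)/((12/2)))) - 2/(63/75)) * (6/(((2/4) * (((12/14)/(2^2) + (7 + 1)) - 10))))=-22331/5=-4466.20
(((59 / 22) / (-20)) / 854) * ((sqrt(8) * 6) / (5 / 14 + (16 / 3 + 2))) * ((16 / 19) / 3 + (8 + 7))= -154167 * sqrt(2) / 41179270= -0.01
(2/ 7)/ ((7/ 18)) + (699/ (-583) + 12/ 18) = 0.20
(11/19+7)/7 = 1.08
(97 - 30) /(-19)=-67 /19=-3.53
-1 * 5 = -5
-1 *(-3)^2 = -9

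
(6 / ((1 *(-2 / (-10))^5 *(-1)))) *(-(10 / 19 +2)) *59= 53100000 / 19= 2794736.84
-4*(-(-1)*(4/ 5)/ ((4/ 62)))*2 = -99.20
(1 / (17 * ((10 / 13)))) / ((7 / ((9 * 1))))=117 / 1190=0.10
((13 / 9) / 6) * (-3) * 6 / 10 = -13 / 30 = -0.43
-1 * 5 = -5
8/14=4/7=0.57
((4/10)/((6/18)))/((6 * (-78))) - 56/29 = -1.93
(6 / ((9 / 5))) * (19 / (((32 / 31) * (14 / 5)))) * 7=14725 / 96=153.39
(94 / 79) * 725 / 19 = 68150 / 1501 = 45.40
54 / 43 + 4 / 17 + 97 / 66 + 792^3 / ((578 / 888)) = 625995062410735 / 820182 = 763239210.82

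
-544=-544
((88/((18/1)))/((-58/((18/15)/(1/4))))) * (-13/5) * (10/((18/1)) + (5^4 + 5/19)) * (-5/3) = -48970064/44631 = -1097.22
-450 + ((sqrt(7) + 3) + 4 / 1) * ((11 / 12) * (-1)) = -5477 / 12-11 * sqrt(7) / 12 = -458.84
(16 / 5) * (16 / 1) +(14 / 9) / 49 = 16138 / 315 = 51.23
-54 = -54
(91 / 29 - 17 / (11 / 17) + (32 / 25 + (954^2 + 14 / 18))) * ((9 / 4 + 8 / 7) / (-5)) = -1241119198843 / 2009700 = -617564.41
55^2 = 3025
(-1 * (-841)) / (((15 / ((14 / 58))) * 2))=203 / 30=6.77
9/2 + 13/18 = 47/9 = 5.22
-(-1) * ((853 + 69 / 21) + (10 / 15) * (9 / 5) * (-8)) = 29634 / 35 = 846.69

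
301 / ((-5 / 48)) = -14448 / 5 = -2889.60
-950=-950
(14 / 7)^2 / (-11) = -4 / 11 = -0.36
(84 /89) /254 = 42 /11303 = 0.00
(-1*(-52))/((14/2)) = 52/7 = 7.43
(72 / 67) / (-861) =-24 / 19229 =-0.00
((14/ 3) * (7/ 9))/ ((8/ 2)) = 49/ 54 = 0.91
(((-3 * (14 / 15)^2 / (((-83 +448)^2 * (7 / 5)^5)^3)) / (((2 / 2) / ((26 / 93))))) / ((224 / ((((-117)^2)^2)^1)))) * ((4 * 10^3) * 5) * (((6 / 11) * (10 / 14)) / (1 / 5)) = -15859722480468750000 / 244997774822531225552610707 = -0.00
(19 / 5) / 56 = 19 / 280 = 0.07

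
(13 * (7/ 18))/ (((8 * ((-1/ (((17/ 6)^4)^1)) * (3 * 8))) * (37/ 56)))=-53202877/ 20715264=-2.57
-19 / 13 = -1.46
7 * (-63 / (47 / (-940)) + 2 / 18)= 79387 / 9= 8820.78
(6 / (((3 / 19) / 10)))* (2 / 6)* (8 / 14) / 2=760 / 21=36.19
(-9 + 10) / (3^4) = 1 / 81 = 0.01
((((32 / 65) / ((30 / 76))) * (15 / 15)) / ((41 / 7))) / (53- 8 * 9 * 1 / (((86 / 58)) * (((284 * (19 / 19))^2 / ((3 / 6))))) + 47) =7380346624 / 3466029936525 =0.00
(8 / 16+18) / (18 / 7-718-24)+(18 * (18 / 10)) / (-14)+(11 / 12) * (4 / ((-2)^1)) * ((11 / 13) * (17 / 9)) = -670145647 / 127174320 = -5.27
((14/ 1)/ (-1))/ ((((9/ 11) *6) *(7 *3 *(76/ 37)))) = -0.07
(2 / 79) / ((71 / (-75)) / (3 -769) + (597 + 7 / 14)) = 57450 / 1355894617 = 0.00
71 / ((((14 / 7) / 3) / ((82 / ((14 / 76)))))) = 331854 / 7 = 47407.71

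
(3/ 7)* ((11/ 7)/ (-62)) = -33/ 3038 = -0.01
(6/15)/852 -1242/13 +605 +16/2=14328523/27690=517.46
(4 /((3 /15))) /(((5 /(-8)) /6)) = -192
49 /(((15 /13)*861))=91 /1845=0.05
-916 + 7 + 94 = -815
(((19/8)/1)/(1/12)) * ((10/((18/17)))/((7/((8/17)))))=380/21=18.10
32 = 32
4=4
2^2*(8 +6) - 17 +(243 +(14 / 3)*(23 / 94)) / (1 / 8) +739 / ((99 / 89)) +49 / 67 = 828390877 / 311751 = 2657.22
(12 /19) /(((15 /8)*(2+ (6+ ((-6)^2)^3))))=4 /554135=0.00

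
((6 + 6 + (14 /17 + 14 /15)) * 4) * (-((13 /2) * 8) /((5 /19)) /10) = -6931808 /6375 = -1087.34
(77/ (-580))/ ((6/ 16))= -154/ 435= -0.35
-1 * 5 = -5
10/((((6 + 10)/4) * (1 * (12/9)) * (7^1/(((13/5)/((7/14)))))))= 39/28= 1.39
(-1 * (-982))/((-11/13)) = -12766/11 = -1160.55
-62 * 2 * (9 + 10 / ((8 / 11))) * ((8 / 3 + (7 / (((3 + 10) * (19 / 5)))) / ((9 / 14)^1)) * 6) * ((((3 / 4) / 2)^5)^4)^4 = -34309040596389342246308163892281876144783051 / 8392523557697325565520663128528862950180548510159190051077629456139943936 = -0.00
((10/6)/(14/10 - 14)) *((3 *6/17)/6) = -0.02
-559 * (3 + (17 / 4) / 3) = -29627 / 12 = -2468.92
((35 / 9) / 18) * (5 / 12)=175 / 1944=0.09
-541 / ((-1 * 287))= 541 / 287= 1.89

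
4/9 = 0.44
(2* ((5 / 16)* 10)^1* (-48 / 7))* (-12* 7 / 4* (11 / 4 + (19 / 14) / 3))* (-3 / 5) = -12105 / 7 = -1729.29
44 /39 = 1.13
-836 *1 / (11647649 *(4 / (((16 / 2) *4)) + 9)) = -6688 / 850278377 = -0.00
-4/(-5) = 0.80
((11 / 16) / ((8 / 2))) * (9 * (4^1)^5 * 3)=4752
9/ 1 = 9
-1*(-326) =326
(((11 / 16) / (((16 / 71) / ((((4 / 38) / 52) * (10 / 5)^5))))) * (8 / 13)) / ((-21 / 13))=-781 / 10374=-0.08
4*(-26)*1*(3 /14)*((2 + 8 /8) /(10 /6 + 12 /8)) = -2808 /133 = -21.11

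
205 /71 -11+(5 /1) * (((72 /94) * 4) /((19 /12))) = 99072 /63403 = 1.56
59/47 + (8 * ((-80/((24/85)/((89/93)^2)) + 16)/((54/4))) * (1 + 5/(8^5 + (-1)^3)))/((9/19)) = -982016515455305/3236731763643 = -303.40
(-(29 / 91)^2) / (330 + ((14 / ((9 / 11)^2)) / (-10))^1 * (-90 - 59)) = -340605 / 2151842693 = -0.00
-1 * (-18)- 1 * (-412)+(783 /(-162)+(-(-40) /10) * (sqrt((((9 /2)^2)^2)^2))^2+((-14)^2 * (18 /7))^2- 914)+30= 177823139 /192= 926162.18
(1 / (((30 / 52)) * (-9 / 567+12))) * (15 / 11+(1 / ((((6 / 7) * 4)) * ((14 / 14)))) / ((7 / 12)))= 11193 / 41525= 0.27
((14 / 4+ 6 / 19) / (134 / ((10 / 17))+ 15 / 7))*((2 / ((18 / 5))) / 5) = 5075 / 2752416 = 0.00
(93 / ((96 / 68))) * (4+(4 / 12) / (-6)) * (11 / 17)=24211 / 144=168.13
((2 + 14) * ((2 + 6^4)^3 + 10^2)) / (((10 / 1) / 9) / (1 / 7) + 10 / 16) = 4164100491.21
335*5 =1675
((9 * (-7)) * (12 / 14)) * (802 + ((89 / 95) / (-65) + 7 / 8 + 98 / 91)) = -1072291851 / 24700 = -43412.63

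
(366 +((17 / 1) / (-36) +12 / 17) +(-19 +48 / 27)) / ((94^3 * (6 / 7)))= 1495165 / 3049904448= 0.00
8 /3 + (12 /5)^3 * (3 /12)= 2296 /375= 6.12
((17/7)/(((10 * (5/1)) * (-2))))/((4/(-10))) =0.06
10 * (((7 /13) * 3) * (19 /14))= 285 /13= 21.92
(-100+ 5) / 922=-95 / 922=-0.10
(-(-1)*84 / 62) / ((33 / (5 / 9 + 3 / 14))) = 97 / 3069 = 0.03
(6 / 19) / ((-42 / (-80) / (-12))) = -960 / 133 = -7.22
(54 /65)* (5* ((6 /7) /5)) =324 /455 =0.71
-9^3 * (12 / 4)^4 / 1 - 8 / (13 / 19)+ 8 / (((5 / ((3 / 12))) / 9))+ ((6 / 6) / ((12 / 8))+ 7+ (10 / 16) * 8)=-11513663 / 195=-59044.43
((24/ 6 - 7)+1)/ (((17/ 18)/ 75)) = -2700/ 17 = -158.82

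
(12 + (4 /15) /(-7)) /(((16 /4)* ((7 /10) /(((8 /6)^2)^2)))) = 13.50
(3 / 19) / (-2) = -0.08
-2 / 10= -1 / 5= -0.20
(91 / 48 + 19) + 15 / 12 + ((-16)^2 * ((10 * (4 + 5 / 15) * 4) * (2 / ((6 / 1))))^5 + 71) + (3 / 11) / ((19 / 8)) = 32547898463420037653 / 197459856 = 164832989969.47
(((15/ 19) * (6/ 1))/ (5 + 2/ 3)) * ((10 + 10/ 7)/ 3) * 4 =28800/ 2261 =12.74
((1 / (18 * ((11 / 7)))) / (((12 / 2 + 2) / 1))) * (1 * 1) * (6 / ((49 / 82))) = 41 / 924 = 0.04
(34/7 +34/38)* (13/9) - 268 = -34539/133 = -259.69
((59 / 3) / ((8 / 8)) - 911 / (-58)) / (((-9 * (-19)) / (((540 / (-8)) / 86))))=-30775 / 189544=-0.16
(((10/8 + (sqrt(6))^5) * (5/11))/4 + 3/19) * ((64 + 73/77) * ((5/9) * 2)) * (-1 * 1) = -744.78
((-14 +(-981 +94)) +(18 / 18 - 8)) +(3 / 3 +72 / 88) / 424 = -1058723 / 1166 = -908.00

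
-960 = -960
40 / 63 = 0.63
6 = 6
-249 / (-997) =249 / 997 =0.25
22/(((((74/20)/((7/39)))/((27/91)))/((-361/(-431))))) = 714780/2695043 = 0.27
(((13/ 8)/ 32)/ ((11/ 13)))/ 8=169/ 22528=0.01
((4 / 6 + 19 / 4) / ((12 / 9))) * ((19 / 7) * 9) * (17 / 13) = 14535 / 112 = 129.78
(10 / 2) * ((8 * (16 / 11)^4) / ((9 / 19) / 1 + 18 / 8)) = 65.74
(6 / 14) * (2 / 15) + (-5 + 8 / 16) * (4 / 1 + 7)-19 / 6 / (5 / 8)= -11447 / 210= -54.51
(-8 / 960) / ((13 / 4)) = -1 / 390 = -0.00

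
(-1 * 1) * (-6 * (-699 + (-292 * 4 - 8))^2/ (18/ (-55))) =-64453125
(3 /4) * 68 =51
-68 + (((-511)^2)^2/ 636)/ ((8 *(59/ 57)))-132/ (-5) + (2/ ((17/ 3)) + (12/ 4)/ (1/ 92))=110119441952271/ 8505440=12946942.42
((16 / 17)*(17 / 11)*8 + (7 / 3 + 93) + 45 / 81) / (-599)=-0.18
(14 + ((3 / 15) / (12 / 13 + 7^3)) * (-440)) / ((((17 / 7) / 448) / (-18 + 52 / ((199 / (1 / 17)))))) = -11724691462400 / 257131681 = -45598.00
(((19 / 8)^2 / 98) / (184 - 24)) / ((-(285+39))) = -0.00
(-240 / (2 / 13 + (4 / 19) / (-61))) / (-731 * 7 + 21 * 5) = 452010 / 1419649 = 0.32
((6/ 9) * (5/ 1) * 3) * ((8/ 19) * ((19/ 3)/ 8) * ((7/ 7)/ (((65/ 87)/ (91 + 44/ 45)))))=240062/ 585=410.36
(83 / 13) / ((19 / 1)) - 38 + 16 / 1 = -5351 / 247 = -21.66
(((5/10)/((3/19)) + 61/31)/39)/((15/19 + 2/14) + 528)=127015/510304392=0.00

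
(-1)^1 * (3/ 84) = -1/ 28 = -0.04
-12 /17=-0.71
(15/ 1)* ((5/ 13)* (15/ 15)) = 75/ 13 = 5.77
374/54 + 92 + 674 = 20869/27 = 772.93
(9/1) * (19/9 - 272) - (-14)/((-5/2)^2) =-60669/25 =-2426.76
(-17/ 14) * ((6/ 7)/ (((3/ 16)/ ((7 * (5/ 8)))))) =-170/ 7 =-24.29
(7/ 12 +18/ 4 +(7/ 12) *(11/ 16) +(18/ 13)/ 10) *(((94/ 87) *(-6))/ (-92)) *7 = 334593/ 120640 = 2.77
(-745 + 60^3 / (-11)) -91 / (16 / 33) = -3620153 / 176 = -20569.05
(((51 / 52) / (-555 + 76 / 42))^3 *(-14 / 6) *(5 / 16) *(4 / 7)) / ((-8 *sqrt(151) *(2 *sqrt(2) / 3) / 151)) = -6142404555 *sqrt(302) / 28216423733512282112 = -0.00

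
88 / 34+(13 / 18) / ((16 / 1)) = 12893 / 4896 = 2.63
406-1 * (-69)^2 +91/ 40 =-4352.72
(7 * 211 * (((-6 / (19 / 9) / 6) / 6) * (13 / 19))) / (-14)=8229 / 1444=5.70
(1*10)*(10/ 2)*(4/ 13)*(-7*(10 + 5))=-21000/ 13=-1615.38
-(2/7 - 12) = 82/7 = 11.71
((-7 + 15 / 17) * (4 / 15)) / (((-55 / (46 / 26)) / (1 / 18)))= 368 / 126225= 0.00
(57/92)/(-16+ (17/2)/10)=-95/2323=-0.04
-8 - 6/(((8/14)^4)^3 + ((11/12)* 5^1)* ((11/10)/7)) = -3910418869640/239659189087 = -16.32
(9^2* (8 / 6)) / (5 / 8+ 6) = 864 / 53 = 16.30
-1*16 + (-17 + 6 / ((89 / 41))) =-2691 / 89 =-30.24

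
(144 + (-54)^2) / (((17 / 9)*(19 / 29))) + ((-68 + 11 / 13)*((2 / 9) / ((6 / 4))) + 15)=2477.68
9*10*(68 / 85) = 72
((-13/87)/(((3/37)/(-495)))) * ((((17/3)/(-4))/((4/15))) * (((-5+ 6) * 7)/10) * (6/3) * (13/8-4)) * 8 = 59814755/464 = 128911.11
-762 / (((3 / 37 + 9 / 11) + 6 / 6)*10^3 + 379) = -310134 / 927253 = -0.33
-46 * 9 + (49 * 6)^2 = 86022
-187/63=-2.97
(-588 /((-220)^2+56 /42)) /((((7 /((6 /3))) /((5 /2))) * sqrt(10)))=-63 * sqrt(10) /72602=-0.00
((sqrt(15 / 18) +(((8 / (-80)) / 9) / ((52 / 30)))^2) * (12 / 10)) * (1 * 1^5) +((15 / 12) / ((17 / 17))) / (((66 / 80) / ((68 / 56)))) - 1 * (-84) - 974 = -1386915323 / 1561560 +sqrt(30) / 5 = -887.06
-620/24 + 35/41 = -6145/246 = -24.98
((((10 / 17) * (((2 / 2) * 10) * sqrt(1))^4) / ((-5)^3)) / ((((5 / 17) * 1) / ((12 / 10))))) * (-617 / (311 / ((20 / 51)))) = 149.38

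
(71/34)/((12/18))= 213/68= 3.13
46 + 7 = 53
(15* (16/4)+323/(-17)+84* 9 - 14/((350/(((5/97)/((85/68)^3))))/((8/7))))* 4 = 1352905452/424375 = 3188.00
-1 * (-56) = 56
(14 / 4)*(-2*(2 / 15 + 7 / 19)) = -1001 / 285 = -3.51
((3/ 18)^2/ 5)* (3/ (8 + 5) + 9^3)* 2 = 8.10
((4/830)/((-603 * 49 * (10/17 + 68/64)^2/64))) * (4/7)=-37879808/17304227290035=-0.00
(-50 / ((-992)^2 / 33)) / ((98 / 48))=-2475 / 3013696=-0.00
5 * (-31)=-155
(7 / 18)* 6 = 2.33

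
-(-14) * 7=98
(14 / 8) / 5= 7 / 20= 0.35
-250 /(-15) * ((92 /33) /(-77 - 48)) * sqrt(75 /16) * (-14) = 11.27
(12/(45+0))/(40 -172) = -1/495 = -0.00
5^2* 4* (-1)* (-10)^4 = -1000000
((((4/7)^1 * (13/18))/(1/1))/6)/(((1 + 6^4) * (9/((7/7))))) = 13/2206197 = 0.00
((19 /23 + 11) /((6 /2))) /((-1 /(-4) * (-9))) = -1088 /621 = -1.75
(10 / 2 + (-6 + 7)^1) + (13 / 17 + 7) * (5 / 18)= 416 / 51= 8.16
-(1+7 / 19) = -26 / 19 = -1.37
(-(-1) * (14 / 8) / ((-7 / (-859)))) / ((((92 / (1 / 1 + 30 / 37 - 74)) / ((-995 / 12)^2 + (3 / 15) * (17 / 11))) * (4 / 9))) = -124938252499147 / 47928320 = -2606773.04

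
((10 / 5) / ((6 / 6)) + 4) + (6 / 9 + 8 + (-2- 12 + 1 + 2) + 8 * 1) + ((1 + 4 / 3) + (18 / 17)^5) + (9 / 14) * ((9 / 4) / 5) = 6209926897 / 397559960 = 15.62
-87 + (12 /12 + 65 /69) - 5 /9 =-17722 /207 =-85.61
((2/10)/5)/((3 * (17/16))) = 16/1275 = 0.01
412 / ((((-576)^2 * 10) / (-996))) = -8549 / 69120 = -0.12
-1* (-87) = 87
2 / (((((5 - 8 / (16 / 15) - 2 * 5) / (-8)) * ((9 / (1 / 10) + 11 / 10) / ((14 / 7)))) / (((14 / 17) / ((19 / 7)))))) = 12544 / 1471265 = 0.01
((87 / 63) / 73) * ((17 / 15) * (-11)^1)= -5423 / 22995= -0.24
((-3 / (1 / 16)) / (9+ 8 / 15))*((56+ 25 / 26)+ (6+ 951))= -9490680 / 1859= -5105.26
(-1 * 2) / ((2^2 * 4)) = -1 / 8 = -0.12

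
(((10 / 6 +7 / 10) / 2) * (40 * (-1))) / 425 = -142 / 1275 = -0.11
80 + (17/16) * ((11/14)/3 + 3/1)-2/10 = 279773/3360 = 83.27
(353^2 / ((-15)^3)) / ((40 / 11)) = -1370699 / 135000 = -10.15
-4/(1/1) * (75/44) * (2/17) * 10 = -8.02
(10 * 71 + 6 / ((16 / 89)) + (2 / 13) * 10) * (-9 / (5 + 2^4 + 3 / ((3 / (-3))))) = -77471 / 208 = -372.46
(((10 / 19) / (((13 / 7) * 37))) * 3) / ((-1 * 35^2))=-6 / 319865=-0.00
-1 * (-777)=777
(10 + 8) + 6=24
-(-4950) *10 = 49500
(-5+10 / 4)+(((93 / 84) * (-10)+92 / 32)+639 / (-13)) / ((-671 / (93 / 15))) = -4811819 / 2442440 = -1.97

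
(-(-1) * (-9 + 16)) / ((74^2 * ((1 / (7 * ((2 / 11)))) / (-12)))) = -294 / 15059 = -0.02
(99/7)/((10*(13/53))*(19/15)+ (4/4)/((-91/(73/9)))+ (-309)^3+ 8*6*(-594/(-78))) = -613899/1280648026082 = -0.00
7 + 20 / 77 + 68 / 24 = 4663 / 462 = 10.09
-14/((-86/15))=105/43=2.44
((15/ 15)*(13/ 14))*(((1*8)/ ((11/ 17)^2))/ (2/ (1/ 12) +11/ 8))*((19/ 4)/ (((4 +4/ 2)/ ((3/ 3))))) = 285532/ 515823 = 0.55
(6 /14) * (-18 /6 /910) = -9 /6370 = -0.00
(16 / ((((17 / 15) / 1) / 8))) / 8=240 / 17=14.12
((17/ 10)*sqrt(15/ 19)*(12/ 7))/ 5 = 102*sqrt(285)/ 3325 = 0.52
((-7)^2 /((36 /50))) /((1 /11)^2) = 148225 /18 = 8234.72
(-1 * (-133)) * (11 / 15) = 1463 / 15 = 97.53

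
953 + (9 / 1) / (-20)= 19051 / 20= 952.55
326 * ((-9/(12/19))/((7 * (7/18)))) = -83619/49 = -1706.51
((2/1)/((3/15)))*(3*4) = 120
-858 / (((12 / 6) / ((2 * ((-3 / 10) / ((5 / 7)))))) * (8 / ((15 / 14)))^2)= 11583 / 1792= 6.46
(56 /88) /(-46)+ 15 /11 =683 /506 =1.35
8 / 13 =0.62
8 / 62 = 4 / 31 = 0.13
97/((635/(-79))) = -7663/635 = -12.07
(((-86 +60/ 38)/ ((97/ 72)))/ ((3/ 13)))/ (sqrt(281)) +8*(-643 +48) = -4776.20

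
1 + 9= 10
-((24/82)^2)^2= -20736/2825761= -0.01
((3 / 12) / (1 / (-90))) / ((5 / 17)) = -153 / 2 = -76.50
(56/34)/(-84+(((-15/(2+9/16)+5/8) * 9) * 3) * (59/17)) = -1312/457197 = -0.00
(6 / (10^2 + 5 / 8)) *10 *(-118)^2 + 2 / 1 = 1337026 / 161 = 8304.51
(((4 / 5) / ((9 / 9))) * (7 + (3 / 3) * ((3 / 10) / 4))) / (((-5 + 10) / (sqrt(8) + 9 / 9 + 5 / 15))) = 566 / 375 + 283 * sqrt(2) / 125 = 4.71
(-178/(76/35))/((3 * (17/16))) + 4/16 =-98711/3876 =-25.47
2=2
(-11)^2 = 121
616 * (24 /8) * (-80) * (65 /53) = -181313.21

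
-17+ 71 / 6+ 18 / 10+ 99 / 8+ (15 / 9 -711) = -28013 / 40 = -700.32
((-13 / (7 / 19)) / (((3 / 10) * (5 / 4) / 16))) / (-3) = 31616 / 63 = 501.84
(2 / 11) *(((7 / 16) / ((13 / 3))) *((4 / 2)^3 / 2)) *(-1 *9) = -189 / 286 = -0.66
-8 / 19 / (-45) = 8 / 855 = 0.01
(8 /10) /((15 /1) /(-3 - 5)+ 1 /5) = -0.48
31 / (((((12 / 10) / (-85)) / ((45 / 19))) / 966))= -95452875 / 19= -5023835.53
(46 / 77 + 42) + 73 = 115.60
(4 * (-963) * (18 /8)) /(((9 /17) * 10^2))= -16371 /100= -163.71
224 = 224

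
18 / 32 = 9 / 16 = 0.56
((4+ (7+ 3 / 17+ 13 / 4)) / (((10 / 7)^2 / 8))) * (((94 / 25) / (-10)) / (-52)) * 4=1.64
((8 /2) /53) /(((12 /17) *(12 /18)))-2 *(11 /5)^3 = -280047 /13250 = -21.14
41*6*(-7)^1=-1722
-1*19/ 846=-19/ 846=-0.02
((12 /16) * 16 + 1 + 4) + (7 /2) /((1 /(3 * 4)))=59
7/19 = 0.37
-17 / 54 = -0.31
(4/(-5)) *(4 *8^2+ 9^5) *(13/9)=-616772/9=-68530.22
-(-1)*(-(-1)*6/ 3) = 2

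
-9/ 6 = -3/ 2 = -1.50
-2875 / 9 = -319.44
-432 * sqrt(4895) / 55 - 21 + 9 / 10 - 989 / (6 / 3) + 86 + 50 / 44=-432 * sqrt(4895) / 55 - 47021 / 110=-977.00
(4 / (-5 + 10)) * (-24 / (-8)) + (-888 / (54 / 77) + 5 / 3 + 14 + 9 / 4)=-224263 / 180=-1245.91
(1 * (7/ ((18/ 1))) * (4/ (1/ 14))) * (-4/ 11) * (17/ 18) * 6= -13328/ 297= -44.88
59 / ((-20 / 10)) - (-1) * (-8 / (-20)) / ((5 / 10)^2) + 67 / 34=-2204 / 85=-25.93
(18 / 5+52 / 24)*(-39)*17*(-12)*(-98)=-4496200.80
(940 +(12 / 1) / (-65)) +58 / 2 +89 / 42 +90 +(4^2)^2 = 3595231 / 2730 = 1316.93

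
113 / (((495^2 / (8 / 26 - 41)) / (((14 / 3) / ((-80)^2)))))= -418439 / 30579120000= -0.00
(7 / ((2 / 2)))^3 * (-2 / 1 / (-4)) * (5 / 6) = 1715 / 12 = 142.92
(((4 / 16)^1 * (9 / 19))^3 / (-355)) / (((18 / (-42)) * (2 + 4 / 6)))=5103 / 1246691840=0.00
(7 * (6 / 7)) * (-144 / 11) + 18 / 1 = -666 / 11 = -60.55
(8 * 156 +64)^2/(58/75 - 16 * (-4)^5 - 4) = 64550400/614279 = 105.08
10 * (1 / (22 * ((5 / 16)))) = 16 / 11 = 1.45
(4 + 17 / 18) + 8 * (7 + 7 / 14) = 1169 / 18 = 64.94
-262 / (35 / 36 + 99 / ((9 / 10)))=-9432 / 3995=-2.36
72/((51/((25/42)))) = 100/119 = 0.84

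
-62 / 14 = -31 / 7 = -4.43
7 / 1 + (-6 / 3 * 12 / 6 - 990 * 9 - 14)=-8921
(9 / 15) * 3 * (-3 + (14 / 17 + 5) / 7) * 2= -7.81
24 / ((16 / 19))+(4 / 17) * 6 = 1017 / 34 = 29.91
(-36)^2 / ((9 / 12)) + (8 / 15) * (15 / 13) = 22472 / 13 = 1728.62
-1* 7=-7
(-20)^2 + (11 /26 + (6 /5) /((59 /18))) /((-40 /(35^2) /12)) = 337409 /3068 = 109.98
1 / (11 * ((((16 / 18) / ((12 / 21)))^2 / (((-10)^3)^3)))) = -20250000000 / 539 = -37569573.28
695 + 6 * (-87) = 173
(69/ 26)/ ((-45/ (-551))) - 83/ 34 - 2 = 92998/ 3315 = 28.05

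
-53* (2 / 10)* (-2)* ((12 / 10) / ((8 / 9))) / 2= 1431 / 100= 14.31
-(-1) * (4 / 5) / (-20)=-1 / 25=-0.04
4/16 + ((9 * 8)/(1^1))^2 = 20737/4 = 5184.25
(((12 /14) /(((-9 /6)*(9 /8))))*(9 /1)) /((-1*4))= 8 /7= 1.14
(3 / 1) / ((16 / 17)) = 51 / 16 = 3.19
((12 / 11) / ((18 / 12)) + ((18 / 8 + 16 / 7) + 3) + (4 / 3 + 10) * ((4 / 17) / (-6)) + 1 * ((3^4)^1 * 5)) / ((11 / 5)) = 187.64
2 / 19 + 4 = 78 / 19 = 4.11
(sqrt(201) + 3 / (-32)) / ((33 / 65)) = -65 / 352 + 65* sqrt(201) / 33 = 27.74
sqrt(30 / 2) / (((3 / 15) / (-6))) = -30 * sqrt(15) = -116.19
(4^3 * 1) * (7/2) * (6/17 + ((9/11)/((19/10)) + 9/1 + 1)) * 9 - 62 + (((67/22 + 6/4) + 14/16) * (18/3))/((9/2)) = 154092833/7106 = 21684.89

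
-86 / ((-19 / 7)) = 602 / 19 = 31.68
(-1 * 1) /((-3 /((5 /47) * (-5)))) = -25 /141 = -0.18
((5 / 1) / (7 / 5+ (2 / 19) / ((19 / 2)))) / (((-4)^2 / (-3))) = -9025 / 13584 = -0.66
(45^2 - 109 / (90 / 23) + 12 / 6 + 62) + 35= 188653 / 90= 2096.14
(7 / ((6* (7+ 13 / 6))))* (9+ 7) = 112 / 55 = 2.04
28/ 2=14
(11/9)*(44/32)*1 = 121/72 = 1.68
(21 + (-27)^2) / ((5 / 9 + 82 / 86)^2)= 56163375 / 170528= 329.35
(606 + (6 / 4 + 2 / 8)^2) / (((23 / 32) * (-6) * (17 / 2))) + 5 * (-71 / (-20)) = 5323 / 4692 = 1.13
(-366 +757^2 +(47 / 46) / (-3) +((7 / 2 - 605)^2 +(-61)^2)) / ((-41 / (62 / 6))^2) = 248845982591 / 4175604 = 59595.21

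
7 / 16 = 0.44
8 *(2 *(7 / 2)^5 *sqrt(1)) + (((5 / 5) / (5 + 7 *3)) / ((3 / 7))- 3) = 327623 / 39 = 8400.59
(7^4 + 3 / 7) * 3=50430 / 7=7204.29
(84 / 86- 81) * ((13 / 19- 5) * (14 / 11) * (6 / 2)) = 11850804 / 8987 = 1318.66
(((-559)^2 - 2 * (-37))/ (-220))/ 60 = -20837/ 880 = -23.68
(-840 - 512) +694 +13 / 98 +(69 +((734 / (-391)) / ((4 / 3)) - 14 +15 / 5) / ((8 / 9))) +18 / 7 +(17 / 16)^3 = -47011028697 / 78475264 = -599.06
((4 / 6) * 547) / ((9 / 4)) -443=-7585 / 27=-280.93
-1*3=-3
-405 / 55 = -81 / 11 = -7.36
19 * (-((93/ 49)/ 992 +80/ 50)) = -238621/ 7840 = -30.44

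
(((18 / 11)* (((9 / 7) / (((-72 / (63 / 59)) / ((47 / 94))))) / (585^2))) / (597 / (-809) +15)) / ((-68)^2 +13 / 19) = -15371 / 22239632969096400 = -0.00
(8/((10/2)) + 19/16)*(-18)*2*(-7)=14049/20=702.45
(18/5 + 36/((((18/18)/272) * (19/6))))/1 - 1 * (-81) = 301797/95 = 3176.81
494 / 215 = 2.30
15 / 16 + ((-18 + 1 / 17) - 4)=-21.00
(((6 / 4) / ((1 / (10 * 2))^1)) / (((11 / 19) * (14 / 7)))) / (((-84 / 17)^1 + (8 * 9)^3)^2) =27455 / 147622567023888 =0.00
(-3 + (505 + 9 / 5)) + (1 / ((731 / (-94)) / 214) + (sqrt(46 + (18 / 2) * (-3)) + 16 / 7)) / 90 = sqrt(19) / 90 + 115942949 / 230265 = 503.57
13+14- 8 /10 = 131 /5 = 26.20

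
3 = 3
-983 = -983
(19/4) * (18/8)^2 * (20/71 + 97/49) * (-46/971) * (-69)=19214305731/108099488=177.75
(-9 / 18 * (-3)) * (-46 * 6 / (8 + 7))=-138 / 5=-27.60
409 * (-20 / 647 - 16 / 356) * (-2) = 3573024 / 57583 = 62.05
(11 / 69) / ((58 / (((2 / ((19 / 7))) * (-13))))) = -1001 / 38019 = -0.03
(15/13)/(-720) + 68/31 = 42401/19344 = 2.19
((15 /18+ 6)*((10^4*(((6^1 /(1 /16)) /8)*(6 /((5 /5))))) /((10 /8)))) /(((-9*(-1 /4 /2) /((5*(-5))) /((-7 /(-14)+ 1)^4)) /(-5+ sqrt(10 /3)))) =2214000000 - 147600000*sqrt(30) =1405561505.12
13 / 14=0.93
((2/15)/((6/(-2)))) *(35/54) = -7/243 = -0.03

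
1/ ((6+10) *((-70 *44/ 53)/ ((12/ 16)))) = -159/ 197120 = -0.00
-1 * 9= -9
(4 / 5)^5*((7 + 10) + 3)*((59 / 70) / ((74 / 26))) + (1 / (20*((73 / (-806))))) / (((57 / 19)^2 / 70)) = -1251220763 / 531759375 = -2.35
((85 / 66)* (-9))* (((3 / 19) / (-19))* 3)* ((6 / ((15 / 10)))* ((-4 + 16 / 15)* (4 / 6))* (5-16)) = 8976 / 361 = 24.86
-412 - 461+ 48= -825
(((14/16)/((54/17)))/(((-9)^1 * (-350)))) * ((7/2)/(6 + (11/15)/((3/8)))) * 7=833/3093120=0.00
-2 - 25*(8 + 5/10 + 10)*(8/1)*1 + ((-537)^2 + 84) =284751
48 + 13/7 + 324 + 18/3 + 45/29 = 77426/203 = 381.41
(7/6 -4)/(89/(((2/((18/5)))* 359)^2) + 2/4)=-3222025/571137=-5.64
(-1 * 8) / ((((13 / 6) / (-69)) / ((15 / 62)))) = 24840 / 403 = 61.64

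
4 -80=-76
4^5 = 1024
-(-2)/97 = 2/97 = 0.02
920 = 920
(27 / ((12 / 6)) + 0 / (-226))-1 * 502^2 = -503981 / 2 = -251990.50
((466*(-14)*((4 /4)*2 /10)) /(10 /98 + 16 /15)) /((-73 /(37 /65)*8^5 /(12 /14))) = 3801861 /16695111680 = 0.00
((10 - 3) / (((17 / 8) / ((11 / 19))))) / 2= 308 / 323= 0.95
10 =10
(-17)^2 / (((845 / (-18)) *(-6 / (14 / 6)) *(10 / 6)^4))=0.31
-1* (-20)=20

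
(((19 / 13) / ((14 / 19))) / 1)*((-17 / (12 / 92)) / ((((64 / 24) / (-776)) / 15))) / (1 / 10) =1026873525 / 91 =11284324.45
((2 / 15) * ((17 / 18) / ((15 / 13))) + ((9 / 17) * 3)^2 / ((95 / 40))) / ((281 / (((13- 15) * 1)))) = -26046622 / 3124516275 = -0.01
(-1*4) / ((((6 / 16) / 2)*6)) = -32 / 9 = -3.56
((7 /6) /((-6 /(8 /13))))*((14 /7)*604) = -16912 /117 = -144.55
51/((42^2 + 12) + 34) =0.03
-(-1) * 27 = 27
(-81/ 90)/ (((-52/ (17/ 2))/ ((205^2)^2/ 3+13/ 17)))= 11258891499/ 130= 86606857.68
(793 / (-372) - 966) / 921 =-360145 / 342612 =-1.05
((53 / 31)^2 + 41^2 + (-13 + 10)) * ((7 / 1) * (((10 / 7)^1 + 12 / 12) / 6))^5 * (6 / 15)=2293590142519 / 18681840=122771.11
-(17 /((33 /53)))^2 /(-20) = 811801 /21780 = 37.27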